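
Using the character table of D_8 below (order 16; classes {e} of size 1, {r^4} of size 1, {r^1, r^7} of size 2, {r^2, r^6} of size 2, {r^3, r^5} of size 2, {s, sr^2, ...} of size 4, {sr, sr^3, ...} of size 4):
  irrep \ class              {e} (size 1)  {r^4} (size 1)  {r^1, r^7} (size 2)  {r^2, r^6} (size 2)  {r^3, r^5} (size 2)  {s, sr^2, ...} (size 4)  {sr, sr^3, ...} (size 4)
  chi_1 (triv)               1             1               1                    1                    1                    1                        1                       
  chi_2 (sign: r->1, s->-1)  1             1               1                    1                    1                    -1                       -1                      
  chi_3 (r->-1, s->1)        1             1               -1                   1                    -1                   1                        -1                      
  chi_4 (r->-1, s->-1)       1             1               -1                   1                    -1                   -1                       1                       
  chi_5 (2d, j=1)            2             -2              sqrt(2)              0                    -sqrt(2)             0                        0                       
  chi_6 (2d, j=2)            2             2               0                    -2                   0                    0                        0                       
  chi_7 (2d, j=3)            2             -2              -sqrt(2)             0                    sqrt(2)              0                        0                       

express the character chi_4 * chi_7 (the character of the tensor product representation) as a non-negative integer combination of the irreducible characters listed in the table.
chi_4 tensor chi_7 = chi_5 (all other irreducibles have multiplicity 0).

Reasoning: The character of a tensor product is the pointwise product (chi_4 * chi_7)(C) = chi_4(C) * chi_7(C):
  {e}: (1)*(2), {r^4}: (1)*(-2), {r^1, r^7}: (-1)*(-sqrt(2)), {r^2, r^6}: (1)*(0), {r^3, r^5}: (-1)*(sqrt(2)), {s, sr^2, ...}: (-1)*(0), {sr, sr^3, ...}: (1)*(0)
so (chi_4 * chi_7) takes values
  {e} -> 2, {r^4} -> -2, {r^1, r^7} -> sqrt(2), {r^2, r^6} -> 0, {r^3, r^5} -> -sqrt(2), {s, sr^2, ...} -> 0, {sr, sr^3, ...} -> 0.
Now take the inner product of this character with each irreducible chi from the table, <chi_4*chi_7, chi> = (1/16) sum_C |C| (chi_4*chi_7)(C) conj(chi(C)):
  <chi_4*chi_7, chi_1> = (1/16)[1*(2)*conj(1) + 1*(-2)*conj(1) + 2*(sqrt(2))*conj(1) + 2*(0)*conj(1) + 2*(-sqrt(2))*conj(1) + 4*(0)*conj(1) + 4*(0)*conj(1)]
      = (1/16)[(2) + (-2) + (2*sqrt(2)) + (0) + (-2*sqrt(2)) + (0) + (0)] = 0/16 = 0
  <chi_4*chi_7, chi_2> = (1/16)[1*(2)*conj(1) + 1*(-2)*conj(1) + 2*(sqrt(2))*conj(1) + 2*(0)*conj(1) + 2*(-sqrt(2))*conj(1) + 4*(0)*conj(-1) + 4*(0)*conj(-1)]
      = (1/16)[(2) + (-2) + (2*sqrt(2)) + (0) + (-2*sqrt(2)) + (0) + (0)] = 0/16 = 0
  <chi_4*chi_7, chi_3> = (1/16)[1*(2)*conj(1) + 1*(-2)*conj(1) + 2*(sqrt(2))*conj(-1) + 2*(0)*conj(1) + 2*(-sqrt(2))*conj(-1) + 4*(0)*conj(1) + 4*(0)*conj(-1)]
      = (1/16)[(2) + (-2) + (-2*sqrt(2)) + (0) + (2*sqrt(2)) + (0) + (0)] = 0/16 = 0
  <chi_4*chi_7, chi_4> = (1/16)[1*(2)*conj(1) + 1*(-2)*conj(1) + 2*(sqrt(2))*conj(-1) + 2*(0)*conj(1) + 2*(-sqrt(2))*conj(-1) + 4*(0)*conj(-1) + 4*(0)*conj(1)]
      = (1/16)[(2) + (-2) + (-2*sqrt(2)) + (0) + (2*sqrt(2)) + (0) + (0)] = 0/16 = 0
  <chi_4*chi_7, chi_5> = (1/16)[1*(2)*conj(2) + 1*(-2)*conj(-2) + 2*(sqrt(2))*conj(sqrt(2)) + 2*(0)*conj(0) + 2*(-sqrt(2))*conj(-sqrt(2)) + 4*(0)*conj(0) + 4*(0)*conj(0)]
      = (1/16)[(4) + (4) + (4) + (0) + (4) + (0) + (0)] = 16/16 = 1
  <chi_4*chi_7, chi_6> = (1/16)[1*(2)*conj(2) + 1*(-2)*conj(2) + 2*(sqrt(2))*conj(0) + 2*(0)*conj(-2) + 2*(-sqrt(2))*conj(0) + 4*(0)*conj(0) + 4*(0)*conj(0)]
      = (1/16)[(4) + (-4) + (0) + (0) + (0) + (0) + (0)] = 0/16 = 0
  <chi_4*chi_7, chi_7> = (1/16)[1*(2)*conj(2) + 1*(-2)*conj(-2) + 2*(sqrt(2))*conj(-sqrt(2)) + 2*(0)*conj(0) + 2*(-sqrt(2))*conj(sqrt(2)) + 4*(0)*conj(0) + 4*(0)*conj(0)]
      = (1/16)[(4) + (4) + (-4) + (0) + (-4) + (0) + (0)] = 0/16 = 0
Hence the multiplicities are chi_5: 1. Dimension check: dim(chi_4)*dim(chi_7) = 1*2 = 2 and sum (mult * dim) = 1*2 = 2.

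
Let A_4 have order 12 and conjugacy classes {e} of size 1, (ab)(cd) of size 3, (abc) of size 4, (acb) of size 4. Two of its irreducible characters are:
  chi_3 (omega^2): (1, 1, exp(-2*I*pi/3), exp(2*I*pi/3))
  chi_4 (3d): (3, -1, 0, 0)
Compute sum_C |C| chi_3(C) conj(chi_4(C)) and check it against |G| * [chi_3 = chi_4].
Sum = 0; so <chi_3, chi_4> = 0 (distinct irreducibles are orthogonal).

Working: Compute term by term over conjugacy classes (|C| * chi_3(C) * conj(chi_4(C))):
  1*(1)*conj(3) + 3*(1)*conj(-1) + 4*(exp(-2*I*pi/3))*conj(0) + 4*(exp(2*I*pi/3))*conj(0)
  = (3) + (-3) + (0) + (0)
  = 0.
(Exp terms are combined using exp(i*s)*conj(exp(i*t)) = exp(i*(s-t)), and sums of them are collapsed using the identity that for every m > 1 the m distinct m-th roots of unity sum to 0, e.g. 1 + exp(2*I*pi/3) + exp(-2*I*pi/3) = 0.)
Dividing by |G| = 12 gives 0/12 = 0, matching the row-orthogonality relation <chi_3, chi_4> = [chi_3 = chi_4].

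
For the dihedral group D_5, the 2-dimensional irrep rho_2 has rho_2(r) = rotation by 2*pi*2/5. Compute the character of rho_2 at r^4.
chi_{rho_2}(r^4) = 2*cos(2*pi*2*4/5) = -sqrt(5)/2 - 1/2

Derivation: rho_2(r^4) is rotation by angle 2*pi*2*4/5, whose trace is 2*cos(2*pi*2*4/5) = -sqrt(5)/2 - 1/2.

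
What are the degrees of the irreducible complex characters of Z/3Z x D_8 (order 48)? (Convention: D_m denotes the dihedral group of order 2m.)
Dimensions: 1, 1, 1, 1, 1, 1, 1, 1, 1, 1, 1, 1, 2, 2, 2, 2, 2, 2, 2, 2, 2

Proof sketch: There are 21 irreducibles (= number of conjugacy classes). Their dimensions d_i satisfy sum d_i^2 = |G| = 48: 1 + 1 + 1 + 1 + 1 + 1 + 1 + 1 + 1 + 1 + 1 + 1 + 4 + 4 + 4 + 4 + 4 + 4 + 4 + 4 + 4 = 48. (For the product with Z/3Z: each of the 3 1-dim characters of Z/3Z tensors with each irrep of D_8, giving 3 copies of each D_8-dimension.)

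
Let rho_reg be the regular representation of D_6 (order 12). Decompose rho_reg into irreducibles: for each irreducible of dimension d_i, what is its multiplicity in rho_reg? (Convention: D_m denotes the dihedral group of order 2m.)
Each irreducible V_i of dimension d_i appears with multiplicity d_i, i.e. rho_reg = (direct sum over all irreducibles V_i) d_i V_i. The irreducible dimensions for D_6 are 1, 1, 1, 1, 2, 2: 4 irreducibles of dimension 1, each with multiplicity 1; 2 irreducibles of dimension 2, each with multiplicity 2. Total dimension 4*1*1 + 2*2*2 = 12 = |G|.

Derivation: General theorem: in the regular representation of a finite group G, each irreducible appears with multiplicity equal to its dimension. Check: dim(rho_reg) = sum d_i^2 = 1 + 1 + 1 + 1 + 4 + 4 = 12 = |G|.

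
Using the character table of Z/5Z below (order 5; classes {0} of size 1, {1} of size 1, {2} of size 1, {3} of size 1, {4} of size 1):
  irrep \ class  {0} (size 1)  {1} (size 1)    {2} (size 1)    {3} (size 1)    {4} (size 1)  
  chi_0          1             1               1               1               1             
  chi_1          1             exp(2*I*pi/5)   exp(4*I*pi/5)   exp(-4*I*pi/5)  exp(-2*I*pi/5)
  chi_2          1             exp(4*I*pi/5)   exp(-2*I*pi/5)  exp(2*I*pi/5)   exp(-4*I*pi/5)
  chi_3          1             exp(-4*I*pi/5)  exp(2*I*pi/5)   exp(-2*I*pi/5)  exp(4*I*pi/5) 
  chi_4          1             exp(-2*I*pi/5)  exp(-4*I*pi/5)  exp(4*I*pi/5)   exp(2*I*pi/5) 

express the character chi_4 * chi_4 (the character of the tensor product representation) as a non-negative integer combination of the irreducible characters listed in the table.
chi_4 tensor chi_4 = chi_3 (all other irreducibles have multiplicity 0).

Explanation: The character of a tensor product is the pointwise product (chi_4 * chi_4)(C) = chi_4(C) * chi_4(C):
  {0}: (1)*(1), {1}: (exp(-2*I*pi/5))*(exp(-2*I*pi/5)), {2}: (exp(-4*I*pi/5))*(exp(-4*I*pi/5)), {3}: (exp(4*I*pi/5))*(exp(4*I*pi/5)), {4}: (exp(2*I*pi/5))*(exp(2*I*pi/5))
so (chi_4 * chi_4) takes values
  {0} -> 1, {1} -> exp(-4*I*pi/5), {2} -> exp(2*I*pi/5), {3} -> exp(-2*I*pi/5), {4} -> exp(4*I*pi/5).
Now take the inner product of this character with each irreducible chi from the table, <chi_4*chi_4, chi> = (1/5) sum_C |C| (chi_4*chi_4)(C) conj(chi(C)):
  <chi_4*chi_4, chi_0> = (1/5)[1*(1)*conj(1) + 1*(exp(-4*I*pi/5))*conj(1) + 1*(exp(2*I*pi/5))*conj(1) + 1*(exp(-2*I*pi/5))*conj(1) + 1*(exp(4*I*pi/5))*conj(1)]
      = (1/5)[(1) + (exp(-4*I*pi/5)) + (exp(2*I*pi/5)) + (exp(-2*I*pi/5)) + (exp(4*I*pi/5))] = 0/5 = 0
  <chi_4*chi_4, chi_1> = (1/5)[1*(1)*conj(1) + 1*(exp(-4*I*pi/5))*conj(exp(2*I*pi/5)) + 1*(exp(2*I*pi/5))*conj(exp(4*I*pi/5)) + 1*(exp(-2*I*pi/5))*conj(exp(-4*I*pi/5)) + 1*(exp(4*I*pi/5))*conj(exp(-2*I*pi/5))]
      = (1/5)[(1) + (exp(4*I*pi/5)) + (exp(-2*I*pi/5)) + (exp(2*I*pi/5)) + (exp(-4*I*pi/5))] = 0/5 = 0
  <chi_4*chi_4, chi_2> = (1/5)[1*(1)*conj(1) + 1*(exp(-4*I*pi/5))*conj(exp(4*I*pi/5)) + 1*(exp(2*I*pi/5))*conj(exp(-2*I*pi/5)) + 1*(exp(-2*I*pi/5))*conj(exp(2*I*pi/5)) + 1*(exp(4*I*pi/5))*conj(exp(-4*I*pi/5))]
      = (1/5)[(1) + (exp(2*I*pi/5)) + (exp(4*I*pi/5)) + (exp(-4*I*pi/5)) + (exp(-2*I*pi/5))] = 0/5 = 0
  <chi_4*chi_4, chi_3> = (1/5)[1*(1)*conj(1) + 1*(exp(-4*I*pi/5))*conj(exp(-4*I*pi/5)) + 1*(exp(2*I*pi/5))*conj(exp(2*I*pi/5)) + 1*(exp(-2*I*pi/5))*conj(exp(-2*I*pi/5)) + 1*(exp(4*I*pi/5))*conj(exp(4*I*pi/5))]
      = (1/5)[(1) + (1) + (1) + (1) + (1)] = 5/5 = 1
  <chi_4*chi_4, chi_4> = (1/5)[1*(1)*conj(1) + 1*(exp(-4*I*pi/5))*conj(exp(-2*I*pi/5)) + 1*(exp(2*I*pi/5))*conj(exp(-4*I*pi/5)) + 1*(exp(-2*I*pi/5))*conj(exp(4*I*pi/5)) + 1*(exp(4*I*pi/5))*conj(exp(2*I*pi/5))]
      = (1/5)[(1) + (exp(-2*I*pi/5)) + (exp(-4*I*pi/5)) + (exp(4*I*pi/5)) + (exp(2*I*pi/5))] = 0/5 = 0
(Exp terms are combined using exp(i*s)*conj(exp(i*t)) = exp(i*(s-t)), and sums of them are collapsed using the identity that for every m > 1 the m distinct m-th roots of unity sum to 0, e.g. 1 + exp(2*I*pi/3) + exp(-2*I*pi/3) = 0.)
Hence the multiplicities are chi_3: 1. Dimension check: dim(chi_4)*dim(chi_4) = 1*1 = 1 and sum (mult * dim) = 1*1 = 1.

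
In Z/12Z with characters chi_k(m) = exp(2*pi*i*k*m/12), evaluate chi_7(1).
chi_7(1) = zeta_12^7 = exp(-5*I*pi/6)

Solution. chi_7(1) = zeta_12^(7*1) = zeta_12^7. Since zeta_12^12 = 1, this equals zeta_12^7 = exp(2*pi*i*7/12) = exp(-5*I*pi/6).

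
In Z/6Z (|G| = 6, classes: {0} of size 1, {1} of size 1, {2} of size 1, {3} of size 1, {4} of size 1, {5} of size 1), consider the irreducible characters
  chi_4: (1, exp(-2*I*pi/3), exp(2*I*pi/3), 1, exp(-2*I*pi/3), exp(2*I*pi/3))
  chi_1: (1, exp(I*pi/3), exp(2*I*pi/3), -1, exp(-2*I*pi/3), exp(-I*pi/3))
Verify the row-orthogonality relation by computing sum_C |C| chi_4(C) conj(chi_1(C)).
Sum = 0; so <chi_4, chi_1> = 0 (distinct irreducibles are orthogonal).

Details: Compute term by term over conjugacy classes (|C| * chi_4(C) * conj(chi_1(C))):
  1*(1)*conj(1) + 1*(exp(-2*I*pi/3))*conj(exp(I*pi/3)) + 1*(exp(2*I*pi/3))*conj(exp(2*I*pi/3)) + 1*(1)*conj(-1) + 1*(exp(-2*I*pi/3))*conj(exp(-2*I*pi/3)) + 1*(exp(2*I*pi/3))*conj(exp(-I*pi/3))
  = (1) + (-1) + (1) + (-1) + (1) + (-1)
  = 0.
(Exp terms are combined using exp(i*s)*conj(exp(i*t)) = exp(i*(s-t)), and sums of them are collapsed using the identity that for every m > 1 the m distinct m-th roots of unity sum to 0, e.g. 1 + exp(2*I*pi/3) + exp(-2*I*pi/3) = 0.)
Dividing by |G| = 6 gives 0/6 = 0, matching the row-orthogonality relation <chi_4, chi_1> = [chi_4 = chi_1].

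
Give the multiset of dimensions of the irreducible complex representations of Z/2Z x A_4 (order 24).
Dimensions: 1, 1, 1, 1, 1, 1, 3, 3

Why: There are 8 irreducibles (= number of conjugacy classes). Their dimensions d_i satisfy sum d_i^2 = |G| = 24: 1 + 1 + 1 + 1 + 1 + 1 + 9 + 9 = 24. (For the product with Z/2Z: each of the 2 1-dim characters of Z/2Z tensors with each irrep of A_4, giving 2 copies of each A_4-dimension.)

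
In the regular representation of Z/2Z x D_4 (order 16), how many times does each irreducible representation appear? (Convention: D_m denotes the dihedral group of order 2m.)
Each irreducible V_i of dimension d_i appears with multiplicity d_i, i.e. rho_reg = (direct sum over all irreducibles V_i) d_i V_i. The irreducible dimensions for Z/2Z x D_4 are 1, 1, 1, 1, 1, 1, 1, 1, 2, 2: 8 irreducibles of dimension 1, each with multiplicity 1; 2 irreducibles of dimension 2, each with multiplicity 2. Total dimension 8*1*1 + 2*2*2 = 16 = |G|.

Why: General theorem: in the regular representation of a finite group G, each irreducible appears with multiplicity equal to its dimension. Check: dim(rho_reg) = sum d_i^2 = 1 + 1 + 1 + 1 + 1 + 1 + 1 + 1 + 4 + 4 = 16 = |G|.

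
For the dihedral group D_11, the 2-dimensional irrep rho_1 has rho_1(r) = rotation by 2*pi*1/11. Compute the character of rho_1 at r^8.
chi_{rho_1}(r^8) = 2*cos(2*pi*1*8/11) = -2*cos(5*pi/11)

Details: rho_1(r^8) is rotation by angle 2*pi*1*8/11, whose trace is 2*cos(2*pi*1*8/11) = -2*cos(5*pi/11).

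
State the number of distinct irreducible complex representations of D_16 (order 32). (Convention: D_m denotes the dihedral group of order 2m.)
11

Proof sketch: The number of irreducible complex representations of a finite group equals its number of conjugacy classes. D_16 has 11 conjugacy classes (n/2 + 3 for n even), so D_16 (order 32) has exactly 11 irreducible complex representations.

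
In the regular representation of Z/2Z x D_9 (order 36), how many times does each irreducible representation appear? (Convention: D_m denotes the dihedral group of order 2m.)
Each irreducible V_i of dimension d_i appears with multiplicity d_i, i.e. rho_reg = (direct sum over all irreducibles V_i) d_i V_i. The irreducible dimensions for Z/2Z x D_9 are 1, 1, 1, 1, 2, 2, 2, 2, 2, 2, 2, 2: 4 irreducibles of dimension 1, each with multiplicity 1; 8 irreducibles of dimension 2, each with multiplicity 2. Total dimension 4*1*1 + 8*2*2 = 36 = |G|.

General theorem: in the regular representation of a finite group G, each irreducible appears with multiplicity equal to its dimension. Check: dim(rho_reg) = sum d_i^2 = 1 + 1 + 1 + 1 + 4 + 4 + 4 + 4 + 4 + 4 + 4 + 4 = 36 = |G|.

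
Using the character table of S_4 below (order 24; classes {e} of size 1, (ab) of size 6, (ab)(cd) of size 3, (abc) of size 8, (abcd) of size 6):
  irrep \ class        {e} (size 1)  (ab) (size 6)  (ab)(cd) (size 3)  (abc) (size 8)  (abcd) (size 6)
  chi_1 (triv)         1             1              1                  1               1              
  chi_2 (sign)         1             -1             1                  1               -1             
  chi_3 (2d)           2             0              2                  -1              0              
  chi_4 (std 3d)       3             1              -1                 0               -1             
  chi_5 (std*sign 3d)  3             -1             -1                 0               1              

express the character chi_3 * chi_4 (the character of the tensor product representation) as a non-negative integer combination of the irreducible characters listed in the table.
chi_3 tensor chi_4 = chi_4 + chi_5 (all other irreducibles have multiplicity 0).

Details: The character of a tensor product is the pointwise product (chi_3 * chi_4)(C) = chi_3(C) * chi_4(C):
  {e}: (2)*(3), (ab): (0)*(1), (ab)(cd): (2)*(-1), (abc): (-1)*(0), (abcd): (0)*(-1)
so (chi_3 * chi_4) takes values
  {e} -> 6, (ab) -> 0, (ab)(cd) -> -2, (abc) -> 0, (abcd) -> 0.
Now take the inner product of this character with each irreducible chi from the table, <chi_3*chi_4, chi> = (1/24) sum_C |C| (chi_3*chi_4)(C) conj(chi(C)):
  <chi_3*chi_4, chi_1> = (1/24)[1*(6)*conj(1) + 6*(0)*conj(1) + 3*(-2)*conj(1) + 8*(0)*conj(1) + 6*(0)*conj(1)]
      = (1/24)[(6) + (0) + (-6) + (0) + (0)] = 0/24 = 0
  <chi_3*chi_4, chi_2> = (1/24)[1*(6)*conj(1) + 6*(0)*conj(-1) + 3*(-2)*conj(1) + 8*(0)*conj(1) + 6*(0)*conj(-1)]
      = (1/24)[(6) + (0) + (-6) + (0) + (0)] = 0/24 = 0
  <chi_3*chi_4, chi_3> = (1/24)[1*(6)*conj(2) + 6*(0)*conj(0) + 3*(-2)*conj(2) + 8*(0)*conj(-1) + 6*(0)*conj(0)]
      = (1/24)[(12) + (0) + (-12) + (0) + (0)] = 0/24 = 0
  <chi_3*chi_4, chi_4> = (1/24)[1*(6)*conj(3) + 6*(0)*conj(1) + 3*(-2)*conj(-1) + 8*(0)*conj(0) + 6*(0)*conj(-1)]
      = (1/24)[(18) + (0) + (6) + (0) + (0)] = 24/24 = 1
  <chi_3*chi_4, chi_5> = (1/24)[1*(6)*conj(3) + 6*(0)*conj(-1) + 3*(-2)*conj(-1) + 8*(0)*conj(0) + 6*(0)*conj(1)]
      = (1/24)[(18) + (0) + (6) + (0) + (0)] = 24/24 = 1
Hence the multiplicities are chi_4: 1, chi_5: 1. Dimension check: dim(chi_3)*dim(chi_4) = 2*3 = 6 and sum (mult * dim) = 1*3 + 1*3 = 6.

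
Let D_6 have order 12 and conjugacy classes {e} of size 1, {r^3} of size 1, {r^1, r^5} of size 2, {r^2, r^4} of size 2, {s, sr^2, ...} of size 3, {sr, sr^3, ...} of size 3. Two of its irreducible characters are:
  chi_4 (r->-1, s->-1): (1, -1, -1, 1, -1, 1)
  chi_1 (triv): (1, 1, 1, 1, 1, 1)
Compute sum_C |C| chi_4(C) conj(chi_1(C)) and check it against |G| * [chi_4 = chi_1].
Sum = 0; so <chi_4, chi_1> = 0 (distinct irreducibles are orthogonal).

Working: Compute term by term over conjugacy classes (|C| * chi_4(C) * conj(chi_1(C))):
  1*(1)*conj(1) + 1*(-1)*conj(1) + 2*(-1)*conj(1) + 2*(1)*conj(1) + 3*(-1)*conj(1) + 3*(1)*conj(1)
  = (1) + (-1) + (-2) + (2) + (-3) + (3)
  = 0.
Dividing by |G| = 12 gives 0/12 = 0, matching the row-orthogonality relation <chi_4, chi_1> = [chi_4 = chi_1].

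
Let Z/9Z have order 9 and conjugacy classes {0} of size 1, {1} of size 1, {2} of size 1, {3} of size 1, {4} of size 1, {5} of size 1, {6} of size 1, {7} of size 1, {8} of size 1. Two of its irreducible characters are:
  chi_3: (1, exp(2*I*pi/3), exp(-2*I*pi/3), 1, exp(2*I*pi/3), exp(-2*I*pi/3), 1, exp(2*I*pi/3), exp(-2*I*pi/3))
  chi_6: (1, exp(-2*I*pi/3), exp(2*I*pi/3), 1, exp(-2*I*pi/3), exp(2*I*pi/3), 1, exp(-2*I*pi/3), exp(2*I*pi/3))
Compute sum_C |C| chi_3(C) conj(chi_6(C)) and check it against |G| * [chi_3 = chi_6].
Sum = 0; so <chi_3, chi_6> = 0 (distinct irreducibles are orthogonal).

Details: Compute term by term over conjugacy classes (|C| * chi_3(C) * conj(chi_6(C))):
  1*(1)*conj(1) + 1*(exp(2*I*pi/3))*conj(exp(-2*I*pi/3)) + 1*(exp(-2*I*pi/3))*conj(exp(2*I*pi/3)) + 1*(1)*conj(1) + 1*(exp(2*I*pi/3))*conj(exp(-2*I*pi/3)) + 1*(exp(-2*I*pi/3))*conj(exp(2*I*pi/3)) + 1*(1)*conj(1) + 1*(exp(2*I*pi/3))*conj(exp(-2*I*pi/3)) + 1*(exp(-2*I*pi/3))*conj(exp(2*I*pi/3))
  = (1) + (exp(-2*I*pi/3)) + (exp(2*I*pi/3)) + (1) + (exp(-2*I*pi/3)) + (exp(2*I*pi/3)) + (1) + (exp(-2*I*pi/3)) + (exp(2*I*pi/3))
  = 0.
(Exp terms are combined using exp(i*s)*conj(exp(i*t)) = exp(i*(s-t)), and sums of them are collapsed using the identity that for every m > 1 the m distinct m-th roots of unity sum to 0, e.g. 1 + exp(2*I*pi/3) + exp(-2*I*pi/3) = 0.)
Dividing by |G| = 9 gives 0/9 = 0, matching the row-orthogonality relation <chi_3, chi_6> = [chi_3 = chi_6].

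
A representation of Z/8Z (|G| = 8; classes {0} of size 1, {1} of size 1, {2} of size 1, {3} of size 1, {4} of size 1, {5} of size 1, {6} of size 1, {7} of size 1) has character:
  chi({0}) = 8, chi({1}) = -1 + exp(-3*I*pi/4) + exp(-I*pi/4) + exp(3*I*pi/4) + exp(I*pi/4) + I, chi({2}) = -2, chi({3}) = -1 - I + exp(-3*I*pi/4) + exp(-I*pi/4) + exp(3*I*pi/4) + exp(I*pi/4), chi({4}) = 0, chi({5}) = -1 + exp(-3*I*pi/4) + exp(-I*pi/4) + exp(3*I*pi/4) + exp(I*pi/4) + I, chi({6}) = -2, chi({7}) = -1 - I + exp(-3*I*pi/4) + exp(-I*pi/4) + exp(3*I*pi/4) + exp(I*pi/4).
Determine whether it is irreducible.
Not irreducible (reducible): <chi, chi> = 10 > 1.

Why: <chi, chi> = (1/|G|) sum_C |C| * |chi(C)|^2 = (1/8)[1*|8|^2 + 1*|-1 + exp(-3*I*pi/4) + exp(-I*pi/4) + exp(3*I*pi/4) + exp(I*pi/4) + I|^2 + 1*|-2|^2 + 1*|-1 - I + exp(-3*I*pi/4) + exp(-I*pi/4) + exp(3*I*pi/4) + exp(I*pi/4)|^2 + 1*|0|^2 + 1*|-1 + exp(-3*I*pi/4) + exp(-I*pi/4) + exp(3*I*pi/4) + exp(I*pi/4) + I|^2 + 1*|-2|^2 + 1*|-1 - I + exp(-3*I*pi/4) + exp(-I*pi/4) + exp(3*I*pi/4) + exp(I*pi/4)|^2]
  = (1/8)[(64) + (2) + (4) + (2) + (0) + (2) + (4) + (2)] = 80/8 = 10.
(Exp terms are combined using exp(i*s)*conj(exp(i*t)) = exp(i*(s-t)), and sums of them are collapsed using the identity that for every m > 1 the m distinct m-th roots of unity sum to 0, e.g. 1 + exp(2*I*pi/3) + exp(-2*I*pi/3) = 0.)
A character is irreducible iff <chi, chi> = 1, so this representation is reducible.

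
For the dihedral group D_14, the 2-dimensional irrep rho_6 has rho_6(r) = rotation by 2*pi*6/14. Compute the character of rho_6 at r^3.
chi_{rho_6}(r^3) = 2*cos(2*pi*6*3/14) = -2*cos(3*pi/7)

Proof sketch: rho_6(r^3) is rotation by angle 2*pi*6*3/14, whose trace is 2*cos(2*pi*6*3/14) = -2*cos(3*pi/7).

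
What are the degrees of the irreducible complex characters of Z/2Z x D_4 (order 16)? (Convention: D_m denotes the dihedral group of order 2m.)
Dimensions: 1, 1, 1, 1, 1, 1, 1, 1, 2, 2

Details: There are 10 irreducibles (= number of conjugacy classes). Their dimensions d_i satisfy sum d_i^2 = |G| = 16: 1 + 1 + 1 + 1 + 1 + 1 + 1 + 1 + 4 + 4 = 16. (For the product with Z/2Z: each of the 2 1-dim characters of Z/2Z tensors with each irrep of D_4, giving 2 copies of each D_4-dimension.)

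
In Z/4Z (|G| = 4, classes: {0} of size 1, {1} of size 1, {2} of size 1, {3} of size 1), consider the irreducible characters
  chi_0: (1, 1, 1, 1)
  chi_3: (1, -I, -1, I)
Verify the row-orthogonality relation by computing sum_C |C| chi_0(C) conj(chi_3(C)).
Sum = 0; so <chi_0, chi_3> = 0 (distinct irreducibles are orthogonal).

Derivation: Compute term by term over conjugacy classes (|C| * chi_0(C) * conj(chi_3(C))):
  1*(1)*conj(1) + 1*(1)*conj(-I) + 1*(1)*conj(-1) + 1*(1)*conj(I)
  = (1) + (I) + (-1) + (-I)
  = 0.
(Exp terms are combined using exp(i*s)*conj(exp(i*t)) = exp(i*(s-t)), and sums of them are collapsed using the identity that for every m > 1 the m distinct m-th roots of unity sum to 0, e.g. 1 + exp(2*I*pi/3) + exp(-2*I*pi/3) = 0.)
Dividing by |G| = 4 gives 0/4 = 0, matching the row-orthogonality relation <chi_0, chi_3> = [chi_0 = chi_3].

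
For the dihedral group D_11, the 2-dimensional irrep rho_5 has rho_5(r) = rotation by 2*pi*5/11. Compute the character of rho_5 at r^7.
chi_{rho_5}(r^7) = 2*cos(2*pi*5*7/11) = 2*cos(70*pi/11)

Argument: rho_5(r^7) is rotation by angle 2*pi*5*7/11, whose trace is 2*cos(2*pi*5*7/11) = 2*cos(70*pi/11).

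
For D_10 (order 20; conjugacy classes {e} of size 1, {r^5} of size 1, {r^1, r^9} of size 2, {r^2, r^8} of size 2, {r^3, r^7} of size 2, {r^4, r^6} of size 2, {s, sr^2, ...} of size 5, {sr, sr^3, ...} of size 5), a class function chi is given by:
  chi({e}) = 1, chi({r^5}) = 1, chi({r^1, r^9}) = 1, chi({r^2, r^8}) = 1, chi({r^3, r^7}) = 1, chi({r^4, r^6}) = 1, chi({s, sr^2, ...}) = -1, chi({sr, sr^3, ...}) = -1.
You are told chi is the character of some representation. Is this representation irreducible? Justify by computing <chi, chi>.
Irreducible: <chi, chi> = 1.

Solution. <chi, chi> = (1/|G|) sum_C |C| * |chi(C)|^2 = (1/20)[1*|1|^2 + 1*|1|^2 + 2*|1|^2 + 2*|1|^2 + 2*|1|^2 + 2*|1|^2 + 5*|-1|^2 + 5*|-1|^2]
  = (1/20)[(1) + (1) + (2) + (2) + (2) + (2) + (5) + (5)] = 20/20 = 1.
A character is irreducible iff <chi, chi> = 1, so this representation is irreducible.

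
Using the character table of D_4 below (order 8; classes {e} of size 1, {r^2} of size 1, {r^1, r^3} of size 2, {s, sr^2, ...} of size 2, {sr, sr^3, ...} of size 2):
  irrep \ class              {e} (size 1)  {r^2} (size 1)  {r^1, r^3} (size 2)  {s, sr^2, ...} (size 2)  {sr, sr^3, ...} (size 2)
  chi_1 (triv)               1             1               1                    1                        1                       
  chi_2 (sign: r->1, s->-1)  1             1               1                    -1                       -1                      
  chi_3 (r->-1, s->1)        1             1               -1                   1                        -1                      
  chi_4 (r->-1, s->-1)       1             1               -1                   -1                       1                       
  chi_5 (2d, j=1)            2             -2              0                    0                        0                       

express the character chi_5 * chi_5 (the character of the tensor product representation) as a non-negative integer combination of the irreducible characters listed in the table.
chi_5 tensor chi_5 = chi_1 + chi_2 + chi_3 + chi_4 (all other irreducibles have multiplicity 0).

Solution. The character of a tensor product is the pointwise product (chi_5 * chi_5)(C) = chi_5(C) * chi_5(C):
  {e}: (2)*(2), {r^2}: (-2)*(-2), {r^1, r^3}: (0)*(0), {s, sr^2, ...}: (0)*(0), {sr, sr^3, ...}: (0)*(0)
so (chi_5 * chi_5) takes values
  {e} -> 4, {r^2} -> 4, {r^1, r^3} -> 0, {s, sr^2, ...} -> 0, {sr, sr^3, ...} -> 0.
Now take the inner product of this character with each irreducible chi from the table, <chi_5*chi_5, chi> = (1/8) sum_C |C| (chi_5*chi_5)(C) conj(chi(C)):
  <chi_5*chi_5, chi_1> = (1/8)[1*(4)*conj(1) + 1*(4)*conj(1) + 2*(0)*conj(1) + 2*(0)*conj(1) + 2*(0)*conj(1)]
      = (1/8)[(4) + (4) + (0) + (0) + (0)] = 8/8 = 1
  <chi_5*chi_5, chi_2> = (1/8)[1*(4)*conj(1) + 1*(4)*conj(1) + 2*(0)*conj(1) + 2*(0)*conj(-1) + 2*(0)*conj(-1)]
      = (1/8)[(4) + (4) + (0) + (0) + (0)] = 8/8 = 1
  <chi_5*chi_5, chi_3> = (1/8)[1*(4)*conj(1) + 1*(4)*conj(1) + 2*(0)*conj(-1) + 2*(0)*conj(1) + 2*(0)*conj(-1)]
      = (1/8)[(4) + (4) + (0) + (0) + (0)] = 8/8 = 1
  <chi_5*chi_5, chi_4> = (1/8)[1*(4)*conj(1) + 1*(4)*conj(1) + 2*(0)*conj(-1) + 2*(0)*conj(-1) + 2*(0)*conj(1)]
      = (1/8)[(4) + (4) + (0) + (0) + (0)] = 8/8 = 1
  <chi_5*chi_5, chi_5> = (1/8)[1*(4)*conj(2) + 1*(4)*conj(-2) + 2*(0)*conj(0) + 2*(0)*conj(0) + 2*(0)*conj(0)]
      = (1/8)[(8) + (-8) + (0) + (0) + (0)] = 0/8 = 0
Hence the multiplicities are chi_1: 1, chi_2: 1, chi_3: 1, chi_4: 1. Dimension check: dim(chi_5)*dim(chi_5) = 2*2 = 4 and sum (mult * dim) = 1*1 + 1*1 + 1*1 + 1*1 = 4.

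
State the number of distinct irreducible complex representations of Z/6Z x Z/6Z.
36

Working: The number of irreducible complex representations of a finite group equals its number of conjugacy classes. Z/6Z x Z/6Z is abelian of order 36, so every element is its own conjugacy class: 36 classes, so Z/6Z x Z/6Z (order 36) has exactly 36 irreducible complex representations.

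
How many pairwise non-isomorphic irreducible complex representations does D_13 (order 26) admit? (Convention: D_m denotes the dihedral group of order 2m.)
8

Argument: The number of irreducible complex representations of a finite group equals its number of conjugacy classes. D_13 has 8 conjugacy classes ((n+3)/2 for n odd), so D_13 (order 26) has exactly 8 irreducible complex representations.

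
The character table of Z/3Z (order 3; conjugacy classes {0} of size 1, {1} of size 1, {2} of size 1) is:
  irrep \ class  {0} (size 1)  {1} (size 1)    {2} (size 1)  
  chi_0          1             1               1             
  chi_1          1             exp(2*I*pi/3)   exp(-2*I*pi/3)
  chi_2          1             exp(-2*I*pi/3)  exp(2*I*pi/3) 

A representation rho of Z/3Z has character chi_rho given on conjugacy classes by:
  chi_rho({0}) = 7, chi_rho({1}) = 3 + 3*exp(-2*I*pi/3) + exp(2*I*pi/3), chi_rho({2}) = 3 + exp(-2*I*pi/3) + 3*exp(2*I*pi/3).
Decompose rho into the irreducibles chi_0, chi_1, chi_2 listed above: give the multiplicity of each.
Multiplicities: chi_0: 3, chi_1: 1, chi_2: 3.

Why: Use <chi_rho, chi> = (1/|G|) sum_C |C| * chi_rho(C) * conj(chi(C)) with |G| = 3 for each irreducible chi in the table:
  <chi_rho, chi_0> = (1/3)[1*(7)*conj(1) + 1*(3 + 3*exp(-2*I*pi/3) + exp(2*I*pi/3))*conj(1) + 1*(3 + exp(-2*I*pi/3) + 3*exp(2*I*pi/3))*conj(1)]
      = (1/3)[(7) + (3 + 3*exp(-2*I*pi/3) + exp(2*I*pi/3)) + (3 + exp(-2*I*pi/3) + 3*exp(2*I*pi/3))] = 9/3 = 3
  <chi_rho, chi_1> = (1/3)[1*(7)*conj(1) + 1*(3 + 3*exp(-2*I*pi/3) + exp(2*I*pi/3))*conj(exp(2*I*pi/3)) + 1*(3 + exp(-2*I*pi/3) + 3*exp(2*I*pi/3))*conj(exp(-2*I*pi/3))]
      = (1/3)[(7) + (-2) + (-2)] = 3/3 = 1
  <chi_rho, chi_2> = (1/3)[1*(7)*conj(1) + 1*(3 + 3*exp(-2*I*pi/3) + exp(2*I*pi/3))*conj(exp(-2*I*pi/3)) + 1*(3 + exp(-2*I*pi/3) + 3*exp(2*I*pi/3))*conj(exp(2*I*pi/3))]
      = (1/3)[(7) + (3 + exp(-2*I*pi/3) + 3*exp(2*I*pi/3)) + (3 + 3*exp(-2*I*pi/3) + exp(2*I*pi/3))] = 9/3 = 3
(Exp terms are combined using exp(i*s)*conj(exp(i*t)) = exp(i*(s-t)), and sums of them are collapsed using the identity that for every m > 1 the m distinct m-th roots of unity sum to 0, e.g. 1 + exp(2*I*pi/3) + exp(-2*I*pi/3) = 0.)
Dimension check: dim(rho) = sum (mult * dim) = 3*1 + 1*1 + 3*1 = 7 = chi_rho(e) = 7.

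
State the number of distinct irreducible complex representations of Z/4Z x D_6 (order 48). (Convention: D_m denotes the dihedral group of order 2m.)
24

Working: The number of irreducible complex representations of a finite group equals its number of conjugacy classes. For a direct product, #classes(G x H) = #classes(G) * #classes(H). Z/4Z has 4 classes (abelian), D_6 has 6 classes, so 4 * 6 = 24, so Z/4Z x D_6 (order 48) has exactly 24 irreducible complex representations.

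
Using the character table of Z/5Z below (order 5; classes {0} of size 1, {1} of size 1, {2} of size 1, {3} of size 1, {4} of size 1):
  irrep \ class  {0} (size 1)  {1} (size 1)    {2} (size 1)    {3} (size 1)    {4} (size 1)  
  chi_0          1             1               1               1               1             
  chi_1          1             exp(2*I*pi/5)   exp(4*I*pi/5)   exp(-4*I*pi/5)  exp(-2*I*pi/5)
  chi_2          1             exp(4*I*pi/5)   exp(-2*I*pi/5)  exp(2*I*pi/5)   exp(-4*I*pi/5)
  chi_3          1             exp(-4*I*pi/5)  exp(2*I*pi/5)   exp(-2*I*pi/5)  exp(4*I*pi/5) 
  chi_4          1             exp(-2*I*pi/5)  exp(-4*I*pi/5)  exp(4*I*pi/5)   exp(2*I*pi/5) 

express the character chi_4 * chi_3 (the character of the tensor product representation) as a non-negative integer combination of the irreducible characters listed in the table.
chi_4 tensor chi_3 = chi_2 (all other irreducibles have multiplicity 0).

The character of a tensor product is the pointwise product (chi_4 * chi_3)(C) = chi_4(C) * chi_3(C):
  {0}: (1)*(1), {1}: (exp(-2*I*pi/5))*(exp(-4*I*pi/5)), {2}: (exp(-4*I*pi/5))*(exp(2*I*pi/5)), {3}: (exp(4*I*pi/5))*(exp(-2*I*pi/5)), {4}: (exp(2*I*pi/5))*(exp(4*I*pi/5))
so (chi_4 * chi_3) takes values
  {0} -> 1, {1} -> exp(4*I*pi/5), {2} -> exp(-2*I*pi/5), {3} -> exp(2*I*pi/5), {4} -> exp(-4*I*pi/5).
Now take the inner product of this character with each irreducible chi from the table, <chi_4*chi_3, chi> = (1/5) sum_C |C| (chi_4*chi_3)(C) conj(chi(C)):
  <chi_4*chi_3, chi_0> = (1/5)[1*(1)*conj(1) + 1*(exp(4*I*pi/5))*conj(1) + 1*(exp(-2*I*pi/5))*conj(1) + 1*(exp(2*I*pi/5))*conj(1) + 1*(exp(-4*I*pi/5))*conj(1)]
      = (1/5)[(1) + (exp(4*I*pi/5)) + (exp(-2*I*pi/5)) + (exp(2*I*pi/5)) + (exp(-4*I*pi/5))] = 0/5 = 0
  <chi_4*chi_3, chi_1> = (1/5)[1*(1)*conj(1) + 1*(exp(4*I*pi/5))*conj(exp(2*I*pi/5)) + 1*(exp(-2*I*pi/5))*conj(exp(4*I*pi/5)) + 1*(exp(2*I*pi/5))*conj(exp(-4*I*pi/5)) + 1*(exp(-4*I*pi/5))*conj(exp(-2*I*pi/5))]
      = (1/5)[(1) + (exp(2*I*pi/5)) + (exp(4*I*pi/5)) + (exp(-4*I*pi/5)) + (exp(-2*I*pi/5))] = 0/5 = 0
  <chi_4*chi_3, chi_2> = (1/5)[1*(1)*conj(1) + 1*(exp(4*I*pi/5))*conj(exp(4*I*pi/5)) + 1*(exp(-2*I*pi/5))*conj(exp(-2*I*pi/5)) + 1*(exp(2*I*pi/5))*conj(exp(2*I*pi/5)) + 1*(exp(-4*I*pi/5))*conj(exp(-4*I*pi/5))]
      = (1/5)[(1) + (1) + (1) + (1) + (1)] = 5/5 = 1
  <chi_4*chi_3, chi_3> = (1/5)[1*(1)*conj(1) + 1*(exp(4*I*pi/5))*conj(exp(-4*I*pi/5)) + 1*(exp(-2*I*pi/5))*conj(exp(2*I*pi/5)) + 1*(exp(2*I*pi/5))*conj(exp(-2*I*pi/5)) + 1*(exp(-4*I*pi/5))*conj(exp(4*I*pi/5))]
      = (1/5)[(1) + (exp(-2*I*pi/5)) + (exp(-4*I*pi/5)) + (exp(4*I*pi/5)) + (exp(2*I*pi/5))] = 0/5 = 0
  <chi_4*chi_3, chi_4> = (1/5)[1*(1)*conj(1) + 1*(exp(4*I*pi/5))*conj(exp(-2*I*pi/5)) + 1*(exp(-2*I*pi/5))*conj(exp(-4*I*pi/5)) + 1*(exp(2*I*pi/5))*conj(exp(4*I*pi/5)) + 1*(exp(-4*I*pi/5))*conj(exp(2*I*pi/5))]
      = (1/5)[(1) + (exp(-4*I*pi/5)) + (exp(2*I*pi/5)) + (exp(-2*I*pi/5)) + (exp(4*I*pi/5))] = 0/5 = 0
(Exp terms are combined using exp(i*s)*conj(exp(i*t)) = exp(i*(s-t)), and sums of them are collapsed using the identity that for every m > 1 the m distinct m-th roots of unity sum to 0, e.g. 1 + exp(2*I*pi/3) + exp(-2*I*pi/3) = 0.)
Hence the multiplicities are chi_2: 1. Dimension check: dim(chi_4)*dim(chi_3) = 1*1 = 1 and sum (mult * dim) = 1*1 = 1.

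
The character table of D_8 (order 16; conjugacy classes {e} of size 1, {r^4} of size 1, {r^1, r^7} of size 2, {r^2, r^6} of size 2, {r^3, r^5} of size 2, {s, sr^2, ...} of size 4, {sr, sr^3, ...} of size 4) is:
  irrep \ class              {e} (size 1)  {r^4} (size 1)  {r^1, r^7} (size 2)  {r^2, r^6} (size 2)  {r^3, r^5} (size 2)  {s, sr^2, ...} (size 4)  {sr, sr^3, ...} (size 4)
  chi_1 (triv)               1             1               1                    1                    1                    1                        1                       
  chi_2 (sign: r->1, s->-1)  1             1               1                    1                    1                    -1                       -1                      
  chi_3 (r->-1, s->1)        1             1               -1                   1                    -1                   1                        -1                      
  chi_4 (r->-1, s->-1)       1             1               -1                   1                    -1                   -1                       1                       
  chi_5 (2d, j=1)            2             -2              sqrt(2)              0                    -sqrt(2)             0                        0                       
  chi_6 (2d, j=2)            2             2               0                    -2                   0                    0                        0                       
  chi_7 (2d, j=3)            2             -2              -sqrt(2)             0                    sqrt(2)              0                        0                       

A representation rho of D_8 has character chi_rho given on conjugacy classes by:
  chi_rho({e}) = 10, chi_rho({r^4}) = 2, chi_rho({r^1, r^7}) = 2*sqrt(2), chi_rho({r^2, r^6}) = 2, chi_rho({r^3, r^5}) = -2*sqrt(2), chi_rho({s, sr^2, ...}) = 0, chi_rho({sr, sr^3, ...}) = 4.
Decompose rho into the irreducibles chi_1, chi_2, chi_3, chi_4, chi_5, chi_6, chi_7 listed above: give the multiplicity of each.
Multiplicities: chi_1: 2, chi_2: 0, chi_3: 0, chi_4: 2, chi_5: 2, chi_6: 1, chi_7: 0.

Derivation: Use <chi_rho, chi> = (1/|G|) sum_C |C| * chi_rho(C) * conj(chi(C)) with |G| = 16 for each irreducible chi in the table:
  <chi_rho, chi_1> = (1/16)[1*(10)*conj(1) + 1*(2)*conj(1) + 2*(2*sqrt(2))*conj(1) + 2*(2)*conj(1) + 2*(-2*sqrt(2))*conj(1) + 4*(0)*conj(1) + 4*(4)*conj(1)]
      = (1/16)[(10) + (2) + (4*sqrt(2)) + (4) + (-4*sqrt(2)) + (0) + (16)] = 32/16 = 2
  <chi_rho, chi_2> = (1/16)[1*(10)*conj(1) + 1*(2)*conj(1) + 2*(2*sqrt(2))*conj(1) + 2*(2)*conj(1) + 2*(-2*sqrt(2))*conj(1) + 4*(0)*conj(-1) + 4*(4)*conj(-1)]
      = (1/16)[(10) + (2) + (4*sqrt(2)) + (4) + (-4*sqrt(2)) + (0) + (-16)] = 0/16 = 0
  <chi_rho, chi_3> = (1/16)[1*(10)*conj(1) + 1*(2)*conj(1) + 2*(2*sqrt(2))*conj(-1) + 2*(2)*conj(1) + 2*(-2*sqrt(2))*conj(-1) + 4*(0)*conj(1) + 4*(4)*conj(-1)]
      = (1/16)[(10) + (2) + (-4*sqrt(2)) + (4) + (4*sqrt(2)) + (0) + (-16)] = 0/16 = 0
  <chi_rho, chi_4> = (1/16)[1*(10)*conj(1) + 1*(2)*conj(1) + 2*(2*sqrt(2))*conj(-1) + 2*(2)*conj(1) + 2*(-2*sqrt(2))*conj(-1) + 4*(0)*conj(-1) + 4*(4)*conj(1)]
      = (1/16)[(10) + (2) + (-4*sqrt(2)) + (4) + (4*sqrt(2)) + (0) + (16)] = 32/16 = 2
  <chi_rho, chi_5> = (1/16)[1*(10)*conj(2) + 1*(2)*conj(-2) + 2*(2*sqrt(2))*conj(sqrt(2)) + 2*(2)*conj(0) + 2*(-2*sqrt(2))*conj(-sqrt(2)) + 4*(0)*conj(0) + 4*(4)*conj(0)]
      = (1/16)[(20) + (-4) + (8) + (0) + (8) + (0) + (0)] = 32/16 = 2
  <chi_rho, chi_6> = (1/16)[1*(10)*conj(2) + 1*(2)*conj(2) + 2*(2*sqrt(2))*conj(0) + 2*(2)*conj(-2) + 2*(-2*sqrt(2))*conj(0) + 4*(0)*conj(0) + 4*(4)*conj(0)]
      = (1/16)[(20) + (4) + (0) + (-8) + (0) + (0) + (0)] = 16/16 = 1
  <chi_rho, chi_7> = (1/16)[1*(10)*conj(2) + 1*(2)*conj(-2) + 2*(2*sqrt(2))*conj(-sqrt(2)) + 2*(2)*conj(0) + 2*(-2*sqrt(2))*conj(sqrt(2)) + 4*(0)*conj(0) + 4*(4)*conj(0)]
      = (1/16)[(20) + (-4) + (-8) + (0) + (-8) + (0) + (0)] = 0/16 = 0
Dimension check: dim(rho) = sum (mult * dim) = 2*1 + 0*1 + 0*1 + 2*1 + 2*2 + 1*2 + 0*2 = 10 = chi_rho(e) = 10.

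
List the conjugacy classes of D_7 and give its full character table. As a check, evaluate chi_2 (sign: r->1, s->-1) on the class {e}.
Conjugacy classes: {e} of size 1, {r^1, r^6} of size 2, {r^2, r^5} of size 2, {r^3, r^4} of size 2, {s, sr, ..., sr^6} of size 7.
Character table:
  irrep \ class              {e} (size 1)  {r^1, r^6} (size 2)  {r^2, r^5} (size 2)  {r^3, r^4} (size 2)  {s, sr, ..., sr^6} (size 7)
  chi_1 (triv)               1             1                    1                    1                    1                          
  chi_2 (sign: r->1, s->-1)  1             1                    1                    1                    -1                         
  chi_3 (2d, j=1)            2             2*cos(2*pi/7)        -2*cos(3*pi/7)       -2*cos(pi/7)         0                          
  chi_4 (2d, j=2)            2             -2*cos(3*pi/7)       -2*cos(pi/7)         2*cos(2*pi/7)        0                          
  chi_5 (2d, j=3)            2             -2*cos(pi/7)         2*cos(2*pi/7)        -2*cos(3*pi/7)       0                          

Spot check: chi_2 (sign: r->1, s->-1) on {e} = 1.

D_7 has order 2*7 = 14 with 5 conjugacy classes, hence 5 irreducibles. Sum of squared dims 1 + 1 + 4 + 4 + 4 = 14 = |G|. Linear characters come from the abelianisation; the 2-dimensional irreps have character r^k -> 2*cos(2*pi*j*k/7), reflections -> 0.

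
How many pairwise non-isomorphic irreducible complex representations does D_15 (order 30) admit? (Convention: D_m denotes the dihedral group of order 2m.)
9

Details: The number of irreducible complex representations of a finite group equals its number of conjugacy classes. D_15 has 9 conjugacy classes ((n+3)/2 for n odd), so D_15 (order 30) has exactly 9 irreducible complex representations.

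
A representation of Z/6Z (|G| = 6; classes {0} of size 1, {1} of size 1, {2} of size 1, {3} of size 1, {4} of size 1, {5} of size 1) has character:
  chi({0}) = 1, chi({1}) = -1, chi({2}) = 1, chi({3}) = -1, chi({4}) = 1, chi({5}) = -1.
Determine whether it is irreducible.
Irreducible: <chi, chi> = 1.

Argument: <chi, chi> = (1/|G|) sum_C |C| * |chi(C)|^2 = (1/6)[1*|1|^2 + 1*|-1|^2 + 1*|1|^2 + 1*|-1|^2 + 1*|1|^2 + 1*|-1|^2]
  = (1/6)[(1) + (1) + (1) + (1) + (1) + (1)] = 6/6 = 1.
(Exp terms are combined using exp(i*s)*conj(exp(i*t)) = exp(i*(s-t)), and sums of them are collapsed using the identity that for every m > 1 the m distinct m-th roots of unity sum to 0, e.g. 1 + exp(2*I*pi/3) + exp(-2*I*pi/3) = 0.)
A character is irreducible iff <chi, chi> = 1, so this representation is irreducible.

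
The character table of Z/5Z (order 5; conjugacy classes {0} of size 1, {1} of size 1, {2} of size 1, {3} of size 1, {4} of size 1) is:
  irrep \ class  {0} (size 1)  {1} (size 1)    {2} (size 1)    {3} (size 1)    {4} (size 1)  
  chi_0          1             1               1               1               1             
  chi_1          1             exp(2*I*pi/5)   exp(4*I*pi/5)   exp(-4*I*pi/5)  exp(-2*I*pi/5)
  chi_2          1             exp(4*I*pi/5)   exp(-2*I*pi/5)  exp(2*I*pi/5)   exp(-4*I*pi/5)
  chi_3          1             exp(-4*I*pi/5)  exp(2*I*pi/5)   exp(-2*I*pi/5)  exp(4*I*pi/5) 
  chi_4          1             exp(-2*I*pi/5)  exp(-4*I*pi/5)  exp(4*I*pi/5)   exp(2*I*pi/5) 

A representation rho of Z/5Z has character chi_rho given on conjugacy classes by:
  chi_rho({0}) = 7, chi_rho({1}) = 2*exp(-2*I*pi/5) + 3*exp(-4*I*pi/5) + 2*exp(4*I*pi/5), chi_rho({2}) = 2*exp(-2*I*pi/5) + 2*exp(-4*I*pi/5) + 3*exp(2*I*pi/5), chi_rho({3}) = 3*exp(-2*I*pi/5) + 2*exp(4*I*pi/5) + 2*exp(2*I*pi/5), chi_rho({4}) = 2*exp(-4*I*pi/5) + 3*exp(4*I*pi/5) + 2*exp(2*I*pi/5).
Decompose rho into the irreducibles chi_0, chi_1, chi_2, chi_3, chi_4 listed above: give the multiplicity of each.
Multiplicities: chi_0: 0, chi_1: 0, chi_2: 2, chi_3: 3, chi_4: 2.

Justification: Use <chi_rho, chi> = (1/|G|) sum_C |C| * chi_rho(C) * conj(chi(C)) with |G| = 5 for each irreducible chi in the table:
  <chi_rho, chi_0> = (1/5)[1*(7)*conj(1) + 1*(2*exp(-2*I*pi/5) + 3*exp(-4*I*pi/5) + 2*exp(4*I*pi/5))*conj(1) + 1*(2*exp(-2*I*pi/5) + 2*exp(-4*I*pi/5) + 3*exp(2*I*pi/5))*conj(1) + 1*(3*exp(-2*I*pi/5) + 2*exp(4*I*pi/5) + 2*exp(2*I*pi/5))*conj(1) + 1*(2*exp(-4*I*pi/5) + 3*exp(4*I*pi/5) + 2*exp(2*I*pi/5))*conj(1)]
      = (1/5)[(7) + (2*exp(-2*I*pi/5) + 3*exp(-4*I*pi/5) + 2*exp(4*I*pi/5)) + (2*exp(-2*I*pi/5) + 2*exp(-4*I*pi/5) + 3*exp(2*I*pi/5)) + (3*exp(-2*I*pi/5) + 2*exp(4*I*pi/5) + 2*exp(2*I*pi/5)) + (2*exp(-4*I*pi/5) + 3*exp(4*I*pi/5) + 2*exp(2*I*pi/5))] = 0/5 = 0
  <chi_rho, chi_1> = (1/5)[1*(7)*conj(1) + 1*(2*exp(-2*I*pi/5) + 3*exp(-4*I*pi/5) + 2*exp(4*I*pi/5))*conj(exp(2*I*pi/5)) + 1*(2*exp(-2*I*pi/5) + 2*exp(-4*I*pi/5) + 3*exp(2*I*pi/5))*conj(exp(4*I*pi/5)) + 1*(3*exp(-2*I*pi/5) + 2*exp(4*I*pi/5) + 2*exp(2*I*pi/5))*conj(exp(-4*I*pi/5)) + 1*(2*exp(-4*I*pi/5) + 3*exp(4*I*pi/5) + 2*exp(2*I*pi/5))*conj(exp(-2*I*pi/5))]
      = (1/5)[(7) + (2*exp(-4*I*pi/5) + 3*exp(4*I*pi/5) + 2*exp(2*I*pi/5)) + (3*exp(-2*I*pi/5) + 2*exp(4*I*pi/5) + 2*exp(2*I*pi/5)) + (2*exp(-2*I*pi/5) + 2*exp(-4*I*pi/5) + 3*exp(2*I*pi/5)) + (2*exp(-2*I*pi/5) + 3*exp(-4*I*pi/5) + 2*exp(4*I*pi/5))] = 0/5 = 0
  <chi_rho, chi_2> = (1/5)[1*(7)*conj(1) + 1*(2*exp(-2*I*pi/5) + 3*exp(-4*I*pi/5) + 2*exp(4*I*pi/5))*conj(exp(4*I*pi/5)) + 1*(2*exp(-2*I*pi/5) + 2*exp(-4*I*pi/5) + 3*exp(2*I*pi/5))*conj(exp(-2*I*pi/5)) + 1*(3*exp(-2*I*pi/5) + 2*exp(4*I*pi/5) + 2*exp(2*I*pi/5))*conj(exp(2*I*pi/5)) + 1*(2*exp(-4*I*pi/5) + 3*exp(4*I*pi/5) + 2*exp(2*I*pi/5))*conj(exp(-4*I*pi/5))]
      = (1/5)[(7) + (2 + 2*exp(4*I*pi/5) + 3*exp(2*I*pi/5)) + (2 + 2*exp(-2*I*pi/5) + 3*exp(4*I*pi/5)) + (2 + 3*exp(-4*I*pi/5) + 2*exp(2*I*pi/5)) + (2 + 3*exp(-2*I*pi/5) + 2*exp(-4*I*pi/5))] = 10/5 = 2
  <chi_rho, chi_3> = (1/5)[1*(7)*conj(1) + 1*(2*exp(-2*I*pi/5) + 3*exp(-4*I*pi/5) + 2*exp(4*I*pi/5))*conj(exp(-4*I*pi/5)) + 1*(2*exp(-2*I*pi/5) + 2*exp(-4*I*pi/5) + 3*exp(2*I*pi/5))*conj(exp(2*I*pi/5)) + 1*(3*exp(-2*I*pi/5) + 2*exp(4*I*pi/5) + 2*exp(2*I*pi/5))*conj(exp(-2*I*pi/5)) + 1*(2*exp(-4*I*pi/5) + 3*exp(4*I*pi/5) + 2*exp(2*I*pi/5))*conj(exp(4*I*pi/5))]
      = (1/5)[(7) + (3 + 2*exp(-2*I*pi/5) + 2*exp(2*I*pi/5)) + (3 + 2*exp(-4*I*pi/5) + 2*exp(4*I*pi/5)) + (3 + 2*exp(-4*I*pi/5) + 2*exp(4*I*pi/5)) + (3 + 2*exp(-2*I*pi/5) + 2*exp(2*I*pi/5))] = 15/5 = 3
  <chi_rho, chi_4> = (1/5)[1*(7)*conj(1) + 1*(2*exp(-2*I*pi/5) + 3*exp(-4*I*pi/5) + 2*exp(4*I*pi/5))*conj(exp(-2*I*pi/5)) + 1*(2*exp(-2*I*pi/5) + 2*exp(-4*I*pi/5) + 3*exp(2*I*pi/5))*conj(exp(-4*I*pi/5)) + 1*(3*exp(-2*I*pi/5) + 2*exp(4*I*pi/5) + 2*exp(2*I*pi/5))*conj(exp(4*I*pi/5)) + 1*(2*exp(-4*I*pi/5) + 3*exp(4*I*pi/5) + 2*exp(2*I*pi/5))*conj(exp(2*I*pi/5))]
      = (1/5)[(7) + (2 + 3*exp(-2*I*pi/5) + 2*exp(-4*I*pi/5)) + (2 + 3*exp(-4*I*pi/5) + 2*exp(2*I*pi/5)) + (2 + 2*exp(-2*I*pi/5) + 3*exp(4*I*pi/5)) + (2 + 2*exp(4*I*pi/5) + 3*exp(2*I*pi/5))] = 10/5 = 2
(Exp terms are combined using exp(i*s)*conj(exp(i*t)) = exp(i*(s-t)), and sums of them are collapsed using the identity that for every m > 1 the m distinct m-th roots of unity sum to 0, e.g. 1 + exp(2*I*pi/3) + exp(-2*I*pi/3) = 0.)
Dimension check: dim(rho) = sum (mult * dim) = 0*1 + 0*1 + 2*1 + 3*1 + 2*1 = 7 = chi_rho(e) = 7.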